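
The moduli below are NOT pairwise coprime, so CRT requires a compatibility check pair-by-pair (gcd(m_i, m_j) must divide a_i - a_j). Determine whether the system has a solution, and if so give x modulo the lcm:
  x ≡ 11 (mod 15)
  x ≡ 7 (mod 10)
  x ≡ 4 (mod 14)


Moduli 15, 10, 14 are not pairwise coprime, so CRT works modulo lcm(m_i) when all pairwise compatibility conditions hold.
Pairwise compatibility: gcd(m_i, m_j) must divide a_i - a_j for every pair.
Merge one congruence at a time:
  Start: x ≡ 11 (mod 15).
  Combine with x ≡ 7 (mod 10): gcd(15, 10) = 5, and 7 - 11 = -4 is NOT divisible by 5.
    ⇒ system is inconsistent (no integer solution).

No solution (the system is inconsistent).


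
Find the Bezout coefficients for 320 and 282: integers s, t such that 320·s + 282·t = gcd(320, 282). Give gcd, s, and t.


Euclidean algorithm on (320, 282) — divide until remainder is 0:
  320 = 1 · 282 + 38
  282 = 7 · 38 + 16
  38 = 2 · 16 + 6
  16 = 2 · 6 + 4
  6 = 1 · 4 + 2
  4 = 2 · 2 + 0
gcd(320, 282) = 2.
Track Bezout coefficients alongside the remainders: start with r₀ = 320 = a·1 + b·0 (s = 1, t = 0) and r₁ = 282 = a·0 + b·1 (s = 0, t = 1); each new remainder r_{k+1} = r_{k-1} − q_k·r_k inherits s_{k+1} = s_{k-1} − q_k·s_k, t_{k+1} = t_{k-1} − q_k·t_k, so r_k = a·s_k + b·t_k at every step:
  q = 1: r = 38, s = 1 − 1·0 = 1, t = 0 − 1·1 = -1  (check: 320·1 + 282·(-1) = 38)
  q = 7: r = 16, s = 0 − 7·1 = -7, t = 1 − 7·(-1) = 8  (check: 320·(-7) + 282·8 = 16)
  q = 2: r = 6, s = 1 − 2·(-7) = 15, t = -1 − 2·8 = -17  (check: 320·15 + 282·(-17) = 6)
  q = 2: r = 4, s = -7 − 2·15 = -37, t = 8 − 2·(-17) = 42  (check: 320·(-37) + 282·42 = 4)
  q = 1: r = 2, s = 15 − 1·(-37) = 52, t = -17 − 1·42 = -59  (check: 320·52 + 282·(-59) = 2)
The row with r = 2 (the gcd) gives the Bezout coefficients s = 52, t = -59.
Result: 320 · (52) + 282 · (-59) = 2.

gcd(320, 282) = 2; s = 52, t = -59 (check: 320·52 + 282·(-59) = 2).


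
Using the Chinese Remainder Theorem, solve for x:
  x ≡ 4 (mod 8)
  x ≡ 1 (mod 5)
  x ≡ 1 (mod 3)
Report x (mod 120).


Moduli 8, 5, 3 are pairwise coprime; by CRT there is a unique solution modulo M = 8 · 5 · 3 = 120.
Solve pairwise, accumulating the modulus:
  Start with x ≡ 4 (mod 8).
  Combine with x ≡ 1 (mod 5): since gcd(8, 5) = 1, we get a unique residue mod 40.
    Write x = 4 + 8·t and substitute into x ≡ 1 (mod 5): 8·t ≡ 1 − 4 = -3 (mod 5).
    Reduce coefficients mod 5: 3·t ≡ 2 (mod 5).
    The inverse of 3 mod 5 is 2 (since 3·2 = 6 = 1·5 + 1), so t ≡ 2·2 = 4 ≡ 4 (mod 5).
    Then x = 4 + 8·4 = 36, valid modulo lcm(8, 5) = 40: x ≡ 36 (mod 40).
  Combine with x ≡ 1 (mod 3): since gcd(40, 3) = 1, we get a unique residue mod 120.
    Write x = 36 + 40·t and substitute into x ≡ 1 (mod 3): 40·t ≡ 1 − 36 = -35 (mod 3).
    Reduce coefficients mod 3: 1·t ≡ 1 (mod 3).
    So t ≡ 1 (mod 3).
    Then x = 36 + 40·1 = 76, valid modulo lcm(40, 3) = 120: x ≡ 76 (mod 120).
Verify: 76 mod 8 = 4 ✓, 76 mod 5 = 1 ✓, 76 mod 3 = 1 ✓.

x ≡ 76 (mod 120).


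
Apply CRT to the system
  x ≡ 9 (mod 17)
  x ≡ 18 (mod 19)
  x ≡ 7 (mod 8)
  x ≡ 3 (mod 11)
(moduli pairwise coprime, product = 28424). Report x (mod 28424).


Product of moduli M = 17 · 19 · 8 · 11 = 28424.
Merge one congruence at a time:
  Start: x ≡ 9 (mod 17).
  Combine with x ≡ 18 (mod 19); new modulus lcm = 323.
    Write x = 9 + 17·t and substitute into x ≡ 18 (mod 19): 17·t ≡ 18 − 9 = 9 (mod 19).
    The inverse of 17 mod 19 is 9 (since 17·9 = 153 = 8·19 + 1), so t ≡ 9·9 = 81 ≡ 5 (mod 19).
    Then x = 9 + 17·5 = 94, valid modulo lcm(17, 19) = 323: x ≡ 94 (mod 323).
  Combine with x ≡ 7 (mod 8); new modulus lcm = 2584.
    Write x = 94 + 323·t and substitute into x ≡ 7 (mod 8): 323·t ≡ 7 − 94 = -87 (mod 8).
    Reduce coefficients mod 8: 3·t ≡ 1 (mod 8).
    The inverse of 3 mod 8 is 3 (since 3·3 = 9 = 1·8 + 1), so t ≡ 3·1 = 3 ≡ 3 (mod 8).
    Then x = 94 + 323·3 = 1063, valid modulo lcm(323, 8) = 2584: x ≡ 1063 (mod 2584).
  Combine with x ≡ 3 (mod 11); new modulus lcm = 28424.
    Write x = 1063 + 2584·t and substitute into x ≡ 3 (mod 11): 2584·t ≡ 3 − 1063 = -1060 (mod 11).
    Reduce coefficients mod 11: 10·t ≡ 7 (mod 11).
    The inverse of 10 mod 11 is 10 (since 10·10 = 100 = 9·11 + 1), so t ≡ 10·7 = 70 ≡ 4 (mod 11).
    Then x = 1063 + 2584·4 = 11399, valid modulo lcm(2584, 11) = 28424: x ≡ 11399 (mod 28424).
Verify against each original: 11399 mod 17 = 9, 11399 mod 19 = 18, 11399 mod 8 = 7, 11399 mod 11 = 3.

x ≡ 11399 (mod 28424).


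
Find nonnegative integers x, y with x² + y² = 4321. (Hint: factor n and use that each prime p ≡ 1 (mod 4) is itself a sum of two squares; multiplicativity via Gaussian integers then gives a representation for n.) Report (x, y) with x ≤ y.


Step 1: Factor n = 4321 = 29 · 149.
Step 2: Check the mod-4 condition on each prime factor: 29 ≡ 1 (mod 4), exponent 1; 149 ≡ 1 (mod 4), exponent 1.
All primes ≡ 3 (mod 4) appear to even exponent (or don't appear), so by the two-squares theorem n IS expressible as a sum of two squares.
Step 3: Build a representation. Here n = 29 · 149 is a product of primes ≡ 1 (mod 4). Each prime p ≡ 1 (mod 4) is itself a sum of two squares; find a² by testing p − a² for a perfect square:
  29: 29 − 1² = 28, 29 − 2² = 25 = 5² ⇒ 29 = 2² + 5².
  149: 149 − 1² = 148, 149 − 2² = 145, 149 − 3² = 140, 149 − 4² = 133, 149 − 5² = 124, 149 − 6² = 113, 149 − 7² = 100 = 10² ⇒ 149 = 7² + 10².
  Combine using the Brahmagupta–Fibonacci identity (a² + b²)(c² + d²) = (ac − bd)² + (ad + bc)² = (ac + bd)² + (ad − bc)²:
  29 · 149 = 4321: from (2² + 5²)(7² + 10²), take (2·7 − 5·10, 2·10 + 5·7) = (14 − 50, 20 + 35) = (-36, 55); dropping signs (only squares matter) gives (36, 55); check 36² + 55² = 1296 + 3025 = 4321 ✓.
Step 4: Order so x ≤ y and verify: 36² + 55² = 1296 + 3025 = 4321 = n. ✓

n = 4321 = 36² + 55² (one valid representation with x ≤ y).


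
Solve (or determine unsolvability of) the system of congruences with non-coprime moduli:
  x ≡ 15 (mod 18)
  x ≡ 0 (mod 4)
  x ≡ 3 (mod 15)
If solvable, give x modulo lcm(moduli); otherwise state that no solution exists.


Moduli 18, 4, 15 are not pairwise coprime, so CRT works modulo lcm(m_i) when all pairwise compatibility conditions hold.
Pairwise compatibility: gcd(m_i, m_j) must divide a_i - a_j for every pair.
Merge one congruence at a time:
  Start: x ≡ 15 (mod 18).
  Combine with x ≡ 0 (mod 4): gcd(18, 4) = 2, and 0 - 15 = -15 is NOT divisible by 2.
    ⇒ system is inconsistent (no integer solution).

No solution (the system is inconsistent).


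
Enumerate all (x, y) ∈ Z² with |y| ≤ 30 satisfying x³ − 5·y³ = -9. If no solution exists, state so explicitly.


The equation is x³ - 5y³ = -9. For fixed y, x³ = 5·y³ − 9, so a solution requires the RHS to be a perfect cube.
Strategy: iterate y from -30 to 30, compute RHS = 5·y³ − 9, and check whether it is a (positive or negative) perfect cube.
Check small values of y:
  y = 0: RHS = -9 is not a perfect cube.
  y = 1: RHS = -4 is not a perfect cube.
  y = -1: RHS = -14 is not a perfect cube.
  y = 2: RHS = 31 is not a perfect cube.
  y = -2: RHS = -49 is not a perfect cube.
  y = 3: RHS = 126 is not a perfect cube.
  y = -3: RHS = -144 is not a perfect cube.
Continuing the search up to |y| = 30 finds no solutions either.
No (x, y) in the scanned range satisfies the equation.

No integer solutions with |y| ≤ 30.


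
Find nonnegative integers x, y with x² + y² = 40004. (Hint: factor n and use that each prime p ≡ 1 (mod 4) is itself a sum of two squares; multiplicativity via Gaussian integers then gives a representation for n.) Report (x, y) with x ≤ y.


Step 1: Factor n = 40004 = 2^2 · 73 · 137.
Step 2: Check the mod-4 condition on each prime factor: 2 = 2 (special); 73 ≡ 1 (mod 4), exponent 1; 137 ≡ 1 (mod 4), exponent 1.
All primes ≡ 3 (mod 4) appear to even exponent (or don't appear), so by the two-squares theorem n IS expressible as a sum of two squares.
Step 3: Build a representation. Group n = k² · m with k = 2 and m = 73 · 137 = 10001 (a product of primes ≡ 1 (mod 4)); a representation of m scales to one of n via (k·x)² + (k·y)² = k²(x² + y²). Each prime p ≡ 1 (mod 4) is itself a sum of two squares; find a² by testing p − a² for a perfect square:
  73: 73 − 1² = 72, 73 − 2² = 69, 73 − 3² = 64 = 8² ⇒ 73 = 3² + 8².
  137: 137 − 1² = 136, 137 − 2² = 133, 137 − 3² = 128, 137 − 4² = 121 = 11² ⇒ 137 = 4² + 11².
  Combine using the Brahmagupta–Fibonacci identity (a² + b²)(c² + d²) = (ac − bd)² + (ad + bc)² = (ac + bd)² + (ad − bc)²:
  73 · 137 = 10001: from (3² + 8²)(4² + 11²), take (3·4 − 8·11, 3·11 + 8·4) = (12 − 88, 33 + 32) = (-76, 65); dropping signs (only squares matter) gives (76, 65); check 76² + 65² = 5776 + 4225 = 10001 ✓.
  Scale by k = 2: (2·76, 2·65) = (152, 130).
Step 4: Order so x ≤ y and verify: 130² + 152² = 16900 + 23104 = 40004 = n. ✓

n = 40004 = 130² + 152² (one valid representation with x ≤ y).


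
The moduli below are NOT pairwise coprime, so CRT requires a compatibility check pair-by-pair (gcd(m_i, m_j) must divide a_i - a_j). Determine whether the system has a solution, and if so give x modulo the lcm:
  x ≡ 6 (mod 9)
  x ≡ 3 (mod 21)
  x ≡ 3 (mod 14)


Moduli 9, 21, 14 are not pairwise coprime, so CRT works modulo lcm(m_i) when all pairwise compatibility conditions hold.
Pairwise compatibility: gcd(m_i, m_j) must divide a_i - a_j for every pair.
Merge one congruence at a time:
  Start: x ≡ 6 (mod 9).
  Combine with x ≡ 3 (mod 21): gcd(9, 21) = 3; 3 - 6 = -3, which IS divisible by 3, so compatible.
    Write x = 6 + 9·t and substitute into x ≡ 3 (mod 21): 9·t ≡ 3 − 6 = -3 (mod 21).
    Divide the congruence (and modulus) by g = 3: 3·t ≡ -1 (mod 7).
    Reduce coefficients mod 7: 3·t ≡ 6 (mod 7).
    The inverse of 3 mod 7 is 5 (since 3·5 = 15 = 2·7 + 1), so t ≡ 5·6 = 30 ≡ 2 (mod 7).
    Then x = 6 + 9·2 = 24, valid modulo lcm(9, 21) = 63: x ≡ 24 (mod 63).
  Combine with x ≡ 3 (mod 14): gcd(63, 14) = 7; 3 - 24 = -21, which IS divisible by 7, so compatible.
    Write x = 24 + 63·t and substitute into x ≡ 3 (mod 14): 63·t ≡ 3 − 24 = -21 (mod 14).
    Divide the congruence (and modulus) by g = 7: 9·t ≡ -3 (mod 2).
    Reduce coefficients mod 2: 1·t ≡ 1 (mod 2).
    So t ≡ 1 (mod 2).
    Then x = 24 + 63·1 = 87, valid modulo lcm(63, 14) = 126: x ≡ 87 (mod 126).
Verify: 87 mod 9 = 6, 87 mod 21 = 3, 87 mod 14 = 3.

x ≡ 87 (mod 126).


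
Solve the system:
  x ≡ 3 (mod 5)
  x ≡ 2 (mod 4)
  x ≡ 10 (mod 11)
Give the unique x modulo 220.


Moduli 5, 4, 11 are pairwise coprime; by CRT there is a unique solution modulo M = 5 · 4 · 11 = 220.
Solve pairwise, accumulating the modulus:
  Start with x ≡ 3 (mod 5).
  Combine with x ≡ 2 (mod 4): since gcd(5, 4) = 1, we get a unique residue mod 20.
    Write x = 3 + 5·t and substitute into x ≡ 2 (mod 4): 5·t ≡ 2 − 3 = -1 (mod 4).
    Reduce coefficients mod 4: 1·t ≡ 3 (mod 4).
    So t ≡ 3 (mod 4).
    Then x = 3 + 5·3 = 18, valid modulo lcm(5, 4) = 20: x ≡ 18 (mod 20).
  Combine with x ≡ 10 (mod 11): since gcd(20, 11) = 1, we get a unique residue mod 220.
    Write x = 18 + 20·t and substitute into x ≡ 10 (mod 11): 20·t ≡ 10 − 18 = -8 (mod 11).
    Reduce coefficients mod 11: 9·t ≡ 3 (mod 11).
    The inverse of 9 mod 11 is 5 (since 9·5 = 45 = 4·11 + 1), so t ≡ 5·3 = 15 ≡ 4 (mod 11).
    Then x = 18 + 20·4 = 98, valid modulo lcm(20, 11) = 220: x ≡ 98 (mod 220).
Verify: 98 mod 5 = 3 ✓, 98 mod 4 = 2 ✓, 98 mod 11 = 10 ✓.

x ≡ 98 (mod 220).


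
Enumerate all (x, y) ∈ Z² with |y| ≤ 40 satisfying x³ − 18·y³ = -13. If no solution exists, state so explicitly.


The equation is x³ - 18y³ = -13. For fixed y, x³ = 18·y³ − 13, so a solution requires the RHS to be a perfect cube.
Strategy: iterate y from -40 to 40, compute RHS = 18·y³ − 13, and check whether it is a (positive or negative) perfect cube.
Check small values of y:
  y = 0: RHS = -13 is not a perfect cube.
  y = 1: RHS = 5 is not a perfect cube.
  y = -1: RHS = -31 is not a perfect cube.
  y = 2: RHS = 131 is not a perfect cube.
  y = -2: RHS = -157 is not a perfect cube.
  y = 3: RHS = 473 is not a perfect cube.
  y = -3: RHS = -499 is not a perfect cube.
Continuing the search up to |y| = 40 finds no solutions either.
No (x, y) in the scanned range satisfies the equation.

No integer solutions with |y| ≤ 40.


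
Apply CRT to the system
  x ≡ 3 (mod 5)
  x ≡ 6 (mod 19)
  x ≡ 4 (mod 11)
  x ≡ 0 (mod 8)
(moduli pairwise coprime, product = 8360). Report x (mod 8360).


Product of moduli M = 5 · 19 · 11 · 8 = 8360.
Merge one congruence at a time:
  Start: x ≡ 3 (mod 5).
  Combine with x ≡ 6 (mod 19); new modulus lcm = 95.
    Write x = 3 + 5·t and substitute into x ≡ 6 (mod 19): 5·t ≡ 6 − 3 = 3 (mod 19).
    The inverse of 5 mod 19 is 4 (since 5·4 = 20 = 1·19 + 1), so t ≡ 4·3 = 12 ≡ 12 (mod 19).
    Then x = 3 + 5·12 = 63, valid modulo lcm(5, 19) = 95: x ≡ 63 (mod 95).
  Combine with x ≡ 4 (mod 11); new modulus lcm = 1045.
    Write x = 63 + 95·t and substitute into x ≡ 4 (mod 11): 95·t ≡ 4 − 63 = -59 (mod 11).
    Reduce coefficients mod 11: 7·t ≡ 7 (mod 11).
    The inverse of 7 mod 11 is 8 (since 7·8 = 56 = 5·11 + 1), so t ≡ 8·7 = 56 ≡ 1 (mod 11).
    Then x = 63 + 95·1 = 158, valid modulo lcm(95, 11) = 1045: x ≡ 158 (mod 1045).
  Combine with x ≡ 0 (mod 8); new modulus lcm = 8360.
    Write x = 158 + 1045·t and substitute into x ≡ 0 (mod 8): 1045·t ≡ 0 − 158 = -158 (mod 8).
    Reduce coefficients mod 8: 5·t ≡ 2 (mod 8).
    The inverse of 5 mod 8 is 5 (since 5·5 = 25 = 3·8 + 1), so t ≡ 5·2 = 10 ≡ 2 (mod 8).
    Then x = 158 + 1045·2 = 2248, valid modulo lcm(1045, 8) = 8360: x ≡ 2248 (mod 8360).
Verify against each original: 2248 mod 5 = 3, 2248 mod 19 = 6, 2248 mod 11 = 4, 2248 mod 8 = 0.

x ≡ 2248 (mod 8360).


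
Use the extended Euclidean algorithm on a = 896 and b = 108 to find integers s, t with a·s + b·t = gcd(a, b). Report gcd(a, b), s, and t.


Euclidean algorithm on (896, 108) — divide until remainder is 0:
  896 = 8 · 108 + 32
  108 = 3 · 32 + 12
  32 = 2 · 12 + 8
  12 = 1 · 8 + 4
  8 = 2 · 4 + 0
gcd(896, 108) = 4.
Track Bezout coefficients alongside the remainders: start with r₀ = 896 = a·1 + b·0 (s = 1, t = 0) and r₁ = 108 = a·0 + b·1 (s = 0, t = 1); each new remainder r_{k+1} = r_{k-1} − q_k·r_k inherits s_{k+1} = s_{k-1} − q_k·s_k, t_{k+1} = t_{k-1} − q_k·t_k, so r_k = a·s_k + b·t_k at every step:
  q = 8: r = 32, s = 1 − 8·0 = 1, t = 0 − 8·1 = -8  (check: 896·1 + 108·(-8) = 32)
  q = 3: r = 12, s = 0 − 3·1 = -3, t = 1 − 3·(-8) = 25  (check: 896·(-3) + 108·25 = 12)
  q = 2: r = 8, s = 1 − 2·(-3) = 7, t = -8 − 2·25 = -58  (check: 896·7 + 108·(-58) = 8)
  q = 1: r = 4, s = -3 − 1·7 = -10, t = 25 − 1·(-58) = 83  (check: 896·(-10) + 108·83 = 4)
The row with r = 4 (the gcd) gives the Bezout coefficients s = -10, t = 83.
Result: 896 · (-10) + 108 · (83) = 4.

gcd(896, 108) = 4; s = -10, t = 83 (check: 896·(-10) + 108·83 = 4).


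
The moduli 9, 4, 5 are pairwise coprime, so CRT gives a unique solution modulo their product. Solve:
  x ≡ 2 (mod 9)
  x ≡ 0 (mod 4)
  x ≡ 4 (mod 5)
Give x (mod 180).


Moduli 9, 4, 5 are pairwise coprime; by CRT there is a unique solution modulo M = 9 · 4 · 5 = 180.
Solve pairwise, accumulating the modulus:
  Start with x ≡ 2 (mod 9).
  Combine with x ≡ 0 (mod 4): since gcd(9, 4) = 1, we get a unique residue mod 36.
    Write x = 2 + 9·t and substitute into x ≡ 0 (mod 4): 9·t ≡ 0 − 2 = -2 (mod 4).
    Reduce coefficients mod 4: 1·t ≡ 2 (mod 4).
    So t ≡ 2 (mod 4).
    Then x = 2 + 9·2 = 20, valid modulo lcm(9, 4) = 36: x ≡ 20 (mod 36).
  Combine with x ≡ 4 (mod 5): since gcd(36, 5) = 1, we get a unique residue mod 180.
    Write x = 20 + 36·t and substitute into x ≡ 4 (mod 5): 36·t ≡ 4 − 20 = -16 (mod 5).
    Reduce coefficients mod 5: 1·t ≡ 4 (mod 5).
    So t ≡ 4 (mod 5).
    Then x = 20 + 36·4 = 164, valid modulo lcm(36, 5) = 180: x ≡ 164 (mod 180).
Verify: 164 mod 9 = 2 ✓, 164 mod 4 = 0 ✓, 164 mod 5 = 4 ✓.

x ≡ 164 (mod 180).


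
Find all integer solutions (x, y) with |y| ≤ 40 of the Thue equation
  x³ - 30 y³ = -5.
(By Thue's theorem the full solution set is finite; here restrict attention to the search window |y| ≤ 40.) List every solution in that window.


The equation is x³ - 30y³ = -5. For fixed y, x³ = 30·y³ − 5, so a solution requires the RHS to be a perfect cube.
Strategy: iterate y from -40 to 40, compute RHS = 30·y³ − 5, and check whether it is a (positive or negative) perfect cube.
Check small values of y:
  y = 0: RHS = -5 is not a perfect cube.
  y = 1: RHS = 25 is not a perfect cube.
  y = -1: RHS = -35 is not a perfect cube.
  y = 2: RHS = 235 is not a perfect cube.
  y = -2: RHS = -245 is not a perfect cube.
  y = 3: RHS = 805 is not a perfect cube.
  y = -3: RHS = -815 is not a perfect cube.
Continuing the search up to |y| = 40 finds no solutions either.
No (x, y) in the scanned range satisfies the equation.

No integer solutions with |y| ≤ 40.


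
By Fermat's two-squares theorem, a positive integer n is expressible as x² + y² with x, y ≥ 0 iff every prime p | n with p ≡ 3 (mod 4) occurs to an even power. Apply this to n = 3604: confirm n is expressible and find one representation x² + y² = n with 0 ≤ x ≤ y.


Step 1: Factor n = 3604 = 2^2 · 17 · 53.
Step 2: Check the mod-4 condition on each prime factor: 2 = 2 (special); 17 ≡ 1 (mod 4), exponent 1; 53 ≡ 1 (mod 4), exponent 1.
All primes ≡ 3 (mod 4) appear to even exponent (or don't appear), so by the two-squares theorem n IS expressible as a sum of two squares.
Step 3: Build a representation. Group n = k² · m with k = 2 and m = 17 · 53 = 901 (a product of primes ≡ 1 (mod 4)); a representation of m scales to one of n via (k·x)² + (k·y)² = k²(x² + y²). Each prime p ≡ 1 (mod 4) is itself a sum of two squares; find a² by testing p − a² for a perfect square:
  17: 17 − 1² = 16 = 4² ⇒ 17 = 1² + 4².
  53: 53 − 1² = 52, 53 − 2² = 49 = 7² ⇒ 53 = 2² + 7².
  Combine using the Brahmagupta–Fibonacci identity (a² + b²)(c² + d²) = (ac − bd)² + (ad + bc)² = (ac + bd)² + (ad − bc)²:
  17 · 53 = 901: from (1² + 4²)(2² + 7²), take (1·2 − 4·7, 1·7 + 4·2) = (2 − 28, 7 + 8) = (-26, 15); dropping signs (only squares matter) gives (26, 15); check 26² + 15² = 676 + 225 = 901 ✓.
  Scale by k = 2: (2·26, 2·15) = (52, 30).
Step 4: Order so x ≤ y and verify: 30² + 52² = 900 + 2704 = 3604 = n. ✓

n = 3604 = 30² + 52² (one valid representation with x ≤ y).


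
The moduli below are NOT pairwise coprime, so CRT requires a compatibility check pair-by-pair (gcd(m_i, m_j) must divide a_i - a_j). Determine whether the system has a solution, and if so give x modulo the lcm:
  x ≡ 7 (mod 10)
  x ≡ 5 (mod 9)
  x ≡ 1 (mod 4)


Moduli 10, 9, 4 are not pairwise coprime, so CRT works modulo lcm(m_i) when all pairwise compatibility conditions hold.
Pairwise compatibility: gcd(m_i, m_j) must divide a_i - a_j for every pair.
Merge one congruence at a time:
  Start: x ≡ 7 (mod 10).
  Combine with x ≡ 5 (mod 9): gcd(10, 9) = 1; 5 - 7 = -2, which IS divisible by 1, so compatible.
    Write x = 7 + 10·t and substitute into x ≡ 5 (mod 9): 10·t ≡ 5 − 7 = -2 (mod 9).
    Reduce coefficients mod 9: 1·t ≡ 7 (mod 9).
    So t ≡ 7 (mod 9).
    Then x = 7 + 10·7 = 77, valid modulo lcm(10, 9) = 90: x ≡ 77 (mod 90).
  Combine with x ≡ 1 (mod 4): gcd(90, 4) = 2; 1 - 77 = -76, which IS divisible by 2, so compatible.
    Write x = 77 + 90·t and substitute into x ≡ 1 (mod 4): 90·t ≡ 1 − 77 = -76 (mod 4).
    Divide the congruence (and modulus) by g = 2: 45·t ≡ -38 (mod 2).
    Reduce coefficients mod 2: 1·t ≡ 0 (mod 2).
    So t ≡ 0 (mod 2).
    Then x = 77 + 90·0 = 77, valid modulo lcm(90, 4) = 180: x ≡ 77 (mod 180).
Verify: 77 mod 10 = 7, 77 mod 9 = 5, 77 mod 4 = 1.

x ≡ 77 (mod 180).


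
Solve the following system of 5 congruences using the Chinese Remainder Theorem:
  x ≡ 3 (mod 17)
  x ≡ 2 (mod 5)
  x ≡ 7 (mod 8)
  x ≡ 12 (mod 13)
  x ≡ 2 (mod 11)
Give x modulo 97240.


Product of moduli M = 17 · 5 · 8 · 13 · 11 = 97240.
Merge one congruence at a time:
  Start: x ≡ 3 (mod 17).
  Combine with x ≡ 2 (mod 5); new modulus lcm = 85.
    Write x = 3 + 17·t and substitute into x ≡ 2 (mod 5): 17·t ≡ 2 − 3 = -1 (mod 5).
    Reduce coefficients mod 5: 2·t ≡ 4 (mod 5).
    The inverse of 2 mod 5 is 3 (since 2·3 = 6 = 1·5 + 1), so t ≡ 3·4 = 12 ≡ 2 (mod 5).
    Then x = 3 + 17·2 = 37, valid modulo lcm(17, 5) = 85: x ≡ 37 (mod 85).
  Combine with x ≡ 7 (mod 8); new modulus lcm = 680.
    Write x = 37 + 85·t and substitute into x ≡ 7 (mod 8): 85·t ≡ 7 − 37 = -30 (mod 8).
    Reduce coefficients mod 8: 5·t ≡ 2 (mod 8).
    The inverse of 5 mod 8 is 5 (since 5·5 = 25 = 3·8 + 1), so t ≡ 5·2 = 10 ≡ 2 (mod 8).
    Then x = 37 + 85·2 = 207, valid modulo lcm(85, 8) = 680: x ≡ 207 (mod 680).
  Combine with x ≡ 12 (mod 13); new modulus lcm = 8840.
    Write x = 207 + 680·t and substitute into x ≡ 12 (mod 13): 680·t ≡ 12 − 207 = -195 (mod 13).
    Reduce coefficients mod 13: 4·t ≡ 0 (mod 13).
    The inverse of 4 mod 13 is 10 (since 4·10 = 40 = 3·13 + 1), so t ≡ 10·0 = 0 ≡ 0 (mod 13).
    Then x = 207 + 680·0 = 207, valid modulo lcm(680, 13) = 8840: x ≡ 207 (mod 8840).
  Combine with x ≡ 2 (mod 11); new modulus lcm = 97240.
    Write x = 207 + 8840·t and substitute into x ≡ 2 (mod 11): 8840·t ≡ 2 − 207 = -205 (mod 11).
    Reduce coefficients mod 11: 7·t ≡ 4 (mod 11).
    The inverse of 7 mod 11 is 8 (since 7·8 = 56 = 5·11 + 1), so t ≡ 8·4 = 32 ≡ 10 (mod 11).
    Then x = 207 + 8840·10 = 88607, valid modulo lcm(8840, 11) = 97240: x ≡ 88607 (mod 97240).
Verify against each original: 88607 mod 17 = 3, 88607 mod 5 = 2, 88607 mod 8 = 7, 88607 mod 13 = 12, 88607 mod 11 = 2.

x ≡ 88607 (mod 97240).


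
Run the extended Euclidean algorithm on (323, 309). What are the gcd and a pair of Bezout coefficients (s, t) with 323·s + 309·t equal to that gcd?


Euclidean algorithm on (323, 309) — divide until remainder is 0:
  323 = 1 · 309 + 14
  309 = 22 · 14 + 1
  14 = 14 · 1 + 0
gcd(323, 309) = 1.
Track Bezout coefficients alongside the remainders: start with r₀ = 323 = a·1 + b·0 (s = 1, t = 0) and r₁ = 309 = a·0 + b·1 (s = 0, t = 1); each new remainder r_{k+1} = r_{k-1} − q_k·r_k inherits s_{k+1} = s_{k-1} − q_k·s_k, t_{k+1} = t_{k-1} − q_k·t_k, so r_k = a·s_k + b·t_k at every step:
  q = 1: r = 14, s = 1 − 1·0 = 1, t = 0 − 1·1 = -1  (check: 323·1 + 309·(-1) = 14)
  q = 22: r = 1, s = 0 − 22·1 = -22, t = 1 − 22·(-1) = 23  (check: 323·(-22) + 309·23 = 1)
The row with r = 1 (the gcd) gives the Bezout coefficients s = -22, t = 23.
Result: 323 · (-22) + 309 · (23) = 1.

gcd(323, 309) = 1; s = -22, t = 23 (check: 323·(-22) + 309·23 = 1).


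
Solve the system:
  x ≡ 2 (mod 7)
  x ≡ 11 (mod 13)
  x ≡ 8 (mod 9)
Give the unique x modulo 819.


Moduli 7, 13, 9 are pairwise coprime; by CRT there is a unique solution modulo M = 7 · 13 · 9 = 819.
Solve pairwise, accumulating the modulus:
  Start with x ≡ 2 (mod 7).
  Combine with x ≡ 11 (mod 13): since gcd(7, 13) = 1, we get a unique residue mod 91.
    Write x = 2 + 7·t and substitute into x ≡ 11 (mod 13): 7·t ≡ 11 − 2 = 9 (mod 13).
    The inverse of 7 mod 13 is 2 (since 7·2 = 14 = 1·13 + 1), so t ≡ 2·9 = 18 ≡ 5 (mod 13).
    Then x = 2 + 7·5 = 37, valid modulo lcm(7, 13) = 91: x ≡ 37 (mod 91).
  Combine with x ≡ 8 (mod 9): since gcd(91, 9) = 1, we get a unique residue mod 819.
    Write x = 37 + 91·t and substitute into x ≡ 8 (mod 9): 91·t ≡ 8 − 37 = -29 (mod 9).
    Reduce coefficients mod 9: 1·t ≡ 7 (mod 9).
    So t ≡ 7 (mod 9).
    Then x = 37 + 91·7 = 674, valid modulo lcm(91, 9) = 819: x ≡ 674 (mod 819).
Verify: 674 mod 7 = 2 ✓, 674 mod 13 = 11 ✓, 674 mod 9 = 8 ✓.

x ≡ 674 (mod 819).


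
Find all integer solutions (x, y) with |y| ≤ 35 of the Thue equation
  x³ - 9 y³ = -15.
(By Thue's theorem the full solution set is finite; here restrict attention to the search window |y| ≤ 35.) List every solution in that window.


The equation is x³ - 9y³ = -15. For fixed y, x³ = 9·y³ − 15, so a solution requires the RHS to be a perfect cube.
Strategy: iterate y from -35 to 35, compute RHS = 9·y³ − 15, and check whether it is a (positive or negative) perfect cube.
Check small values of y:
  y = 0: RHS = -15 is not a perfect cube.
  y = 1: RHS = -6 is not a perfect cube.
  y = -1: RHS = -24 is not a perfect cube.
  y = 2: RHS = 57 is not a perfect cube.
  y = -2: RHS = -87 is not a perfect cube.
  y = 3: RHS = 228 is not a perfect cube.
  y = -3: RHS = -258 is not a perfect cube.
Continuing the search up to |y| = 35 finds no solutions either.
No (x, y) in the scanned range satisfies the equation.

No integer solutions with |y| ≤ 35.


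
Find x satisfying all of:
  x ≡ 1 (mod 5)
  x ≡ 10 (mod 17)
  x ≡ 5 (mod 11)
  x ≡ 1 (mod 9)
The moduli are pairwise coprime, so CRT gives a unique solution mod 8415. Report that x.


Product of moduli M = 5 · 17 · 11 · 9 = 8415.
Merge one congruence at a time:
  Start: x ≡ 1 (mod 5).
  Combine with x ≡ 10 (mod 17); new modulus lcm = 85.
    Write x = 1 + 5·t and substitute into x ≡ 10 (mod 17): 5·t ≡ 10 − 1 = 9 (mod 17).
    The inverse of 5 mod 17 is 7 (since 5·7 = 35 = 2·17 + 1), so t ≡ 7·9 = 63 ≡ 12 (mod 17).
    Then x = 1 + 5·12 = 61, valid modulo lcm(5, 17) = 85: x ≡ 61 (mod 85).
  Combine with x ≡ 5 (mod 11); new modulus lcm = 935.
    Write x = 61 + 85·t and substitute into x ≡ 5 (mod 11): 85·t ≡ 5 − 61 = -56 (mod 11).
    Reduce coefficients mod 11: 8·t ≡ 10 (mod 11).
    The inverse of 8 mod 11 is 7 (since 8·7 = 56 = 5·11 + 1), so t ≡ 7·10 = 70 ≡ 4 (mod 11).
    Then x = 61 + 85·4 = 401, valid modulo lcm(85, 11) = 935: x ≡ 401 (mod 935).
  Combine with x ≡ 1 (mod 9); new modulus lcm = 8415.
    Write x = 401 + 935·t and substitute into x ≡ 1 (mod 9): 935·t ≡ 1 − 401 = -400 (mod 9).
    Reduce coefficients mod 9: 8·t ≡ 5 (mod 9).
    The inverse of 8 mod 9 is 8 (since 8·8 = 64 = 7·9 + 1), so t ≡ 8·5 = 40 ≡ 4 (mod 9).
    Then x = 401 + 935·4 = 4141, valid modulo lcm(935, 9) = 8415: x ≡ 4141 (mod 8415).
Verify against each original: 4141 mod 5 = 1, 4141 mod 17 = 10, 4141 mod 11 = 5, 4141 mod 9 = 1.

x ≡ 4141 (mod 8415).


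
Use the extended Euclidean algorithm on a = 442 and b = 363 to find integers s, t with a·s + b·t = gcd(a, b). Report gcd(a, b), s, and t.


Euclidean algorithm on (442, 363) — divide until remainder is 0:
  442 = 1 · 363 + 79
  363 = 4 · 79 + 47
  79 = 1 · 47 + 32
  47 = 1 · 32 + 15
  32 = 2 · 15 + 2
  15 = 7 · 2 + 1
  2 = 2 · 1 + 0
gcd(442, 363) = 1.
Track Bezout coefficients alongside the remainders: start with r₀ = 442 = a·1 + b·0 (s = 1, t = 0) and r₁ = 363 = a·0 + b·1 (s = 0, t = 1); each new remainder r_{k+1} = r_{k-1} − q_k·r_k inherits s_{k+1} = s_{k-1} − q_k·s_k, t_{k+1} = t_{k-1} − q_k·t_k, so r_k = a·s_k + b·t_k at every step:
  q = 1: r = 79, s = 1 − 1·0 = 1, t = 0 − 1·1 = -1  (check: 442·1 + 363·(-1) = 79)
  q = 4: r = 47, s = 0 − 4·1 = -4, t = 1 − 4·(-1) = 5  (check: 442·(-4) + 363·5 = 47)
  q = 1: r = 32, s = 1 − 1·(-4) = 5, t = -1 − 1·5 = -6  (check: 442·5 + 363·(-6) = 32)
  q = 1: r = 15, s = -4 − 1·5 = -9, t = 5 − 1·(-6) = 11  (check: 442·(-9) + 363·11 = 15)
  q = 2: r = 2, s = 5 − 2·(-9) = 23, t = -6 − 2·11 = -28  (check: 442·23 + 363·(-28) = 2)
  q = 7: r = 1, s = -9 − 7·23 = -170, t = 11 − 7·(-28) = 207  (check: 442·(-170) + 363·207 = 1)
The row with r = 1 (the gcd) gives the Bezout coefficients s = -170, t = 207.
Result: 442 · (-170) + 363 · (207) = 1.

gcd(442, 363) = 1; s = -170, t = 207 (check: 442·(-170) + 363·207 = 1).


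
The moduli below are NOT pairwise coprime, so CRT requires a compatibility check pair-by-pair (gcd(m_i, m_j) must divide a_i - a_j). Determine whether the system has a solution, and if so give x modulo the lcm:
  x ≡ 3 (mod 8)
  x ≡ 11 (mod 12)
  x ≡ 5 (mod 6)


Moduli 8, 12, 6 are not pairwise coprime, so CRT works modulo lcm(m_i) when all pairwise compatibility conditions hold.
Pairwise compatibility: gcd(m_i, m_j) must divide a_i - a_j for every pair.
Merge one congruence at a time:
  Start: x ≡ 3 (mod 8).
  Combine with x ≡ 11 (mod 12): gcd(8, 12) = 4; 11 - 3 = 8, which IS divisible by 4, so compatible.
    Write x = 3 + 8·t and substitute into x ≡ 11 (mod 12): 8·t ≡ 11 − 3 = 8 (mod 12).
    Divide the congruence (and modulus) by g = 4: 2·t ≡ 2 (mod 3).
    The inverse of 2 mod 3 is 2 (since 2·2 = 4 = 1·3 + 1), so t ≡ 2·2 = 4 ≡ 1 (mod 3).
    Then x = 3 + 8·1 = 11, valid modulo lcm(8, 12) = 24: x ≡ 11 (mod 24).
  Combine with x ≡ 5 (mod 6): gcd(24, 6) = 6; 5 - 11 = -6, which IS divisible by 6, so compatible.
    Write x = 11 + 24·t and substitute into x ≡ 5 (mod 6): 24·t ≡ 5 − 11 = -6 (mod 6).
    Divide the congruence (and modulus) by g = 6: 4·t ≡ -1 (mod 1).
    Modulo 1 every t works; take t = 0.
    Then x = 11 + 24·0 = 11, valid modulo lcm(24, 6) = 24: x ≡ 11 (mod 24).
Verify: 11 mod 8 = 3, 11 mod 12 = 11, 11 mod 6 = 5.

x ≡ 11 (mod 24).


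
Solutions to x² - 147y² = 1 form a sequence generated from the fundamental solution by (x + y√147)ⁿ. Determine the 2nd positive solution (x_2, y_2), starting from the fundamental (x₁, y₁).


Step 1: Find the fundamental solution (x₁, y₁) of x² - 147y² = 1.
  Expand √147 as a continued fraction. a₀ = ⌊√147⌋ = 12; iterate m_{k+1} = d_k·a_k − m_k, d_{k+1} = (147 − m_{k+1}²)/d_k, a_{k+1} = ⌊(a₀ + m_{k+1})/d_{k+1}⌋ (starting m₀ = 0, d₀ = 1), with convergents p_k = a_k·p_{k-1} + p_{k-2}, q_k = a_k·q_{k-1} + q_{k-2} (p₋₁ = 1, q₋₁ = 0):
  k = 0: a₀ = 12; p₀/q₀ = 12/1; p₀² − 147·q₀² = 144 − 147 = -3.
  k = 1: m = 12, d = 3, a = ⌊(12 + 12)/3⌋ = 8; p/q = (8·12 + 1)/(8·1 + 0) = 97/8; p² − 147·q² = 9409 − 9408 = 1.
  The first convergent with p² − 147·q² = 1 gives the fundamental solution (x₁, y₁) = (97, 8).
Step 2: Apply the recurrence (x_{n+1}, y_{n+1}) = (x₁x_n + 147y₁y_n, x₁y_n + y₁x_n) repeatedly.
  From (x_1, y_1) = (97, 8): x_2 = 97·97 + 147·8·8 = 18817; y_2 = 97·8 + 8·97 = 1552.
Step 3: Verify x_2² - 147·y_2² = 354079489 - 354079488 = 1 (should be 1). ✓

(x_1, y_1) = (97, 8); (x_2, y_2) = (18817, 1552).


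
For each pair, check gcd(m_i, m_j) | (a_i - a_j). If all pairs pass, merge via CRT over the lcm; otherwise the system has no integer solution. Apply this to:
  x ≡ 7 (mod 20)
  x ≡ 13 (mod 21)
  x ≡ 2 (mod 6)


Moduli 20, 21, 6 are not pairwise coprime, so CRT works modulo lcm(m_i) when all pairwise compatibility conditions hold.
Pairwise compatibility: gcd(m_i, m_j) must divide a_i - a_j for every pair.
Merge one congruence at a time:
  Start: x ≡ 7 (mod 20).
  Combine with x ≡ 13 (mod 21): gcd(20, 21) = 1; 13 - 7 = 6, which IS divisible by 1, so compatible.
    Write x = 7 + 20·t and substitute into x ≡ 13 (mod 21): 20·t ≡ 13 − 7 = 6 (mod 21).
    The inverse of 20 mod 21 is 20 (since 20·20 = 400 = 19·21 + 1), so t ≡ 20·6 = 120 ≡ 15 (mod 21).
    Then x = 7 + 20·15 = 307, valid modulo lcm(20, 21) = 420: x ≡ 307 (mod 420).
  Combine with x ≡ 2 (mod 6): gcd(420, 6) = 6, and 2 - 307 = -305 is NOT divisible by 6.
    ⇒ system is inconsistent (no integer solution).

No solution (the system is inconsistent).


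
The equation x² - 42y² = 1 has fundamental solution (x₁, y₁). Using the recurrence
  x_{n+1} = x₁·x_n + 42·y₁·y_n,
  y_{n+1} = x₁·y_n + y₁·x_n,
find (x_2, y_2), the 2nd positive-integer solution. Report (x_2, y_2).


Step 1: Find the fundamental solution (x₁, y₁) of x² - 42y² = 1.
  Expand √42 as a continued fraction. a₀ = ⌊√42⌋ = 6; iterate m_{k+1} = d_k·a_k − m_k, d_{k+1} = (42 − m_{k+1}²)/d_k, a_{k+1} = ⌊(a₀ + m_{k+1})/d_{k+1}⌋ (starting m₀ = 0, d₀ = 1), with convergents p_k = a_k·p_{k-1} + p_{k-2}, q_k = a_k·q_{k-1} + q_{k-2} (p₋₁ = 1, q₋₁ = 0):
  k = 0: a₀ = 6; p₀/q₀ = 6/1; p₀² − 42·q₀² = 36 − 42 = -6.
  k = 1: m = 6, d = 6, a = ⌊(6 + 6)/6⌋ = 2; p/q = (2·6 + 1)/(2·1 + 0) = 13/2; p² − 42·q² = 169 − 168 = 1.
  The first convergent with p² − 42·q² = 1 gives the fundamental solution (x₁, y₁) = (13, 2).
Step 2: Apply the recurrence (x_{n+1}, y_{n+1}) = (x₁x_n + 42y₁y_n, x₁y_n + y₁x_n) repeatedly.
  From (x_1, y_1) = (13, 2): x_2 = 13·13 + 42·2·2 = 337; y_2 = 13·2 + 2·13 = 52.
Step 3: Verify x_2² - 42·y_2² = 113569 - 113568 = 1 (should be 1). ✓

(x_1, y_1) = (13, 2); (x_2, y_2) = (337, 52).


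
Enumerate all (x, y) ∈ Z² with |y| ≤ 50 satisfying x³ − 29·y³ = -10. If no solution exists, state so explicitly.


The equation is x³ - 29y³ = -10. For fixed y, x³ = 29·y³ − 10, so a solution requires the RHS to be a perfect cube.
Strategy: iterate y from -50 to 50, compute RHS = 29·y³ − 10, and check whether it is a (positive or negative) perfect cube.
Check small values of y:
  y = 0: RHS = -10 is not a perfect cube.
  y = 1: RHS = 19 is not a perfect cube.
  y = -1: RHS = -39 is not a perfect cube.
  y = 2: RHS = 222 is not a perfect cube.
  y = -2: RHS = -242 is not a perfect cube.
  y = 3: RHS = 773 is not a perfect cube.
  y = -3: RHS = -793 is not a perfect cube.
Continuing the search up to |y| = 50 finds no solutions either.
No (x, y) in the scanned range satisfies the equation.

No integer solutions with |y| ≤ 50.


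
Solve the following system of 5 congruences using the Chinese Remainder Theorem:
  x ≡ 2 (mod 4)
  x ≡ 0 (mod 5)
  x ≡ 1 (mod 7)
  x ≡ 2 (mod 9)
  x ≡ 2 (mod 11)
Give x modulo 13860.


Product of moduli M = 4 · 5 · 7 · 9 · 11 = 13860.
Merge one congruence at a time:
  Start: x ≡ 2 (mod 4).
  Combine with x ≡ 0 (mod 5); new modulus lcm = 20.
    Write x = 2 + 4·t and substitute into x ≡ 0 (mod 5): 4·t ≡ 0 − 2 = -2 (mod 5).
    Reduce coefficients mod 5: 4·t ≡ 3 (mod 5).
    The inverse of 4 mod 5 is 4 (since 4·4 = 16 = 3·5 + 1), so t ≡ 4·3 = 12 ≡ 2 (mod 5).
    Then x = 2 + 4·2 = 10, valid modulo lcm(4, 5) = 20: x ≡ 10 (mod 20).
  Combine with x ≡ 1 (mod 7); new modulus lcm = 140.
    Write x = 10 + 20·t and substitute into x ≡ 1 (mod 7): 20·t ≡ 1 − 10 = -9 (mod 7).
    Reduce coefficients mod 7: 6·t ≡ 5 (mod 7).
    The inverse of 6 mod 7 is 6 (since 6·6 = 36 = 5·7 + 1), so t ≡ 6·5 = 30 ≡ 2 (mod 7).
    Then x = 10 + 20·2 = 50, valid modulo lcm(20, 7) = 140: x ≡ 50 (mod 140).
  Combine with x ≡ 2 (mod 9); new modulus lcm = 1260.
    Write x = 50 + 140·t and substitute into x ≡ 2 (mod 9): 140·t ≡ 2 − 50 = -48 (mod 9).
    Reduce coefficients mod 9: 5·t ≡ 6 (mod 9).
    The inverse of 5 mod 9 is 2 (since 5·2 = 10 = 1·9 + 1), so t ≡ 2·6 = 12 ≡ 3 (mod 9).
    Then x = 50 + 140·3 = 470, valid modulo lcm(140, 9) = 1260: x ≡ 470 (mod 1260).
  Combine with x ≡ 2 (mod 11); new modulus lcm = 13860.
    Write x = 470 + 1260·t and substitute into x ≡ 2 (mod 11): 1260·t ≡ 2 − 470 = -468 (mod 11).
    Reduce coefficients mod 11: 6·t ≡ 5 (mod 11).
    The inverse of 6 mod 11 is 2 (since 6·2 = 12 = 1·11 + 1), so t ≡ 2·5 = 10 ≡ 10 (mod 11).
    Then x = 470 + 1260·10 = 13070, valid modulo lcm(1260, 11) = 13860: x ≡ 13070 (mod 13860).
Verify against each original: 13070 mod 4 = 2, 13070 mod 5 = 0, 13070 mod 7 = 1, 13070 mod 9 = 2, 13070 mod 11 = 2.

x ≡ 13070 (mod 13860).


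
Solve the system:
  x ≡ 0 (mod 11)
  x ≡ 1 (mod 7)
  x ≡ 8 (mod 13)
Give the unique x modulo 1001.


Moduli 11, 7, 13 are pairwise coprime; by CRT there is a unique solution modulo M = 11 · 7 · 13 = 1001.
Solve pairwise, accumulating the modulus:
  Start with x ≡ 0 (mod 11).
  Combine with x ≡ 1 (mod 7): since gcd(11, 7) = 1, we get a unique residue mod 77.
    Write x = 0 + 11·t and substitute into x ≡ 1 (mod 7): 11·t ≡ 1 − 0 = 1 (mod 7).
    Reduce coefficients mod 7: 4·t ≡ 1 (mod 7).
    The inverse of 4 mod 7 is 2 (since 4·2 = 8 = 1·7 + 1), so t ≡ 2·1 = 2 ≡ 2 (mod 7).
    Then x = 0 + 11·2 = 22, valid modulo lcm(11, 7) = 77: x ≡ 22 (mod 77).
  Combine with x ≡ 8 (mod 13): since gcd(77, 13) = 1, we get a unique residue mod 1001.
    Write x = 22 + 77·t and substitute into x ≡ 8 (mod 13): 77·t ≡ 8 − 22 = -14 (mod 13).
    Reduce coefficients mod 13: 12·t ≡ 12 (mod 13).
    The inverse of 12 mod 13 is 12 (since 12·12 = 144 = 11·13 + 1), so t ≡ 12·12 = 144 ≡ 1 (mod 13).
    Then x = 22 + 77·1 = 99, valid modulo lcm(77, 13) = 1001: x ≡ 99 (mod 1001).
Verify: 99 mod 11 = 0 ✓, 99 mod 7 = 1 ✓, 99 mod 13 = 8 ✓.

x ≡ 99 (mod 1001).


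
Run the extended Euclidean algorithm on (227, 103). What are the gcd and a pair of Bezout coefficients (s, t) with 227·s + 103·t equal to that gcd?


Euclidean algorithm on (227, 103) — divide until remainder is 0:
  227 = 2 · 103 + 21
  103 = 4 · 21 + 19
  21 = 1 · 19 + 2
  19 = 9 · 2 + 1
  2 = 2 · 1 + 0
gcd(227, 103) = 1.
Track Bezout coefficients alongside the remainders: start with r₀ = 227 = a·1 + b·0 (s = 1, t = 0) and r₁ = 103 = a·0 + b·1 (s = 0, t = 1); each new remainder r_{k+1} = r_{k-1} − q_k·r_k inherits s_{k+1} = s_{k-1} − q_k·s_k, t_{k+1} = t_{k-1} − q_k·t_k, so r_k = a·s_k + b·t_k at every step:
  q = 2: r = 21, s = 1 − 2·0 = 1, t = 0 − 2·1 = -2  (check: 227·1 + 103·(-2) = 21)
  q = 4: r = 19, s = 0 − 4·1 = -4, t = 1 − 4·(-2) = 9  (check: 227·(-4) + 103·9 = 19)
  q = 1: r = 2, s = 1 − 1·(-4) = 5, t = -2 − 1·9 = -11  (check: 227·5 + 103·(-11) = 2)
  q = 9: r = 1, s = -4 − 9·5 = -49, t = 9 − 9·(-11) = 108  (check: 227·(-49) + 103·108 = 1)
The row with r = 1 (the gcd) gives the Bezout coefficients s = -49, t = 108.
Result: 227 · (-49) + 103 · (108) = 1.

gcd(227, 103) = 1; s = -49, t = 108 (check: 227·(-49) + 103·108 = 1).


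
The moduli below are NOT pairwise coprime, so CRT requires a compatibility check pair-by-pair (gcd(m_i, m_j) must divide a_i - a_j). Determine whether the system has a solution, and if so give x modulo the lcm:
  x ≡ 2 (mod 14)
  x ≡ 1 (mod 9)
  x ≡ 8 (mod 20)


Moduli 14, 9, 20 are not pairwise coprime, so CRT works modulo lcm(m_i) when all pairwise compatibility conditions hold.
Pairwise compatibility: gcd(m_i, m_j) must divide a_i - a_j for every pair.
Merge one congruence at a time:
  Start: x ≡ 2 (mod 14).
  Combine with x ≡ 1 (mod 9): gcd(14, 9) = 1; 1 - 2 = -1, which IS divisible by 1, so compatible.
    Write x = 2 + 14·t and substitute into x ≡ 1 (mod 9): 14·t ≡ 1 − 2 = -1 (mod 9).
    Reduce coefficients mod 9: 5·t ≡ 8 (mod 9).
    The inverse of 5 mod 9 is 2 (since 5·2 = 10 = 1·9 + 1), so t ≡ 2·8 = 16 ≡ 7 (mod 9).
    Then x = 2 + 14·7 = 100, valid modulo lcm(14, 9) = 126: x ≡ 100 (mod 126).
  Combine with x ≡ 8 (mod 20): gcd(126, 20) = 2; 8 - 100 = -92, which IS divisible by 2, so compatible.
    Write x = 100 + 126·t and substitute into x ≡ 8 (mod 20): 126·t ≡ 8 − 100 = -92 (mod 20).
    Divide the congruence (and modulus) by g = 2: 63·t ≡ -46 (mod 10).
    Reduce coefficients mod 10: 3·t ≡ 4 (mod 10).
    The inverse of 3 mod 10 is 7 (since 3·7 = 21 = 2·10 + 1), so t ≡ 7·4 = 28 ≡ 8 (mod 10).
    Then x = 100 + 126·8 = 1108, valid modulo lcm(126, 20) = 1260: x ≡ 1108 (mod 1260).
Verify: 1108 mod 14 = 2, 1108 mod 9 = 1, 1108 mod 20 = 8.

x ≡ 1108 (mod 1260).


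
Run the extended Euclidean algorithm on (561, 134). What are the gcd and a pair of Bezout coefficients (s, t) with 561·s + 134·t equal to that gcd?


Euclidean algorithm on (561, 134) — divide until remainder is 0:
  561 = 4 · 134 + 25
  134 = 5 · 25 + 9
  25 = 2 · 9 + 7
  9 = 1 · 7 + 2
  7 = 3 · 2 + 1
  2 = 2 · 1 + 0
gcd(561, 134) = 1.
Track Bezout coefficients alongside the remainders: start with r₀ = 561 = a·1 + b·0 (s = 1, t = 0) and r₁ = 134 = a·0 + b·1 (s = 0, t = 1); each new remainder r_{k+1} = r_{k-1} − q_k·r_k inherits s_{k+1} = s_{k-1} − q_k·s_k, t_{k+1} = t_{k-1} − q_k·t_k, so r_k = a·s_k + b·t_k at every step:
  q = 4: r = 25, s = 1 − 4·0 = 1, t = 0 − 4·1 = -4  (check: 561·1 + 134·(-4) = 25)
  q = 5: r = 9, s = 0 − 5·1 = -5, t = 1 − 5·(-4) = 21  (check: 561·(-5) + 134·21 = 9)
  q = 2: r = 7, s = 1 − 2·(-5) = 11, t = -4 − 2·21 = -46  (check: 561·11 + 134·(-46) = 7)
  q = 1: r = 2, s = -5 − 1·11 = -16, t = 21 − 1·(-46) = 67  (check: 561·(-16) + 134·67 = 2)
  q = 3: r = 1, s = 11 − 3·(-16) = 59, t = -46 − 3·67 = -247  (check: 561·59 + 134·(-247) = 1)
The row with r = 1 (the gcd) gives the Bezout coefficients s = 59, t = -247.
Result: 561 · (59) + 134 · (-247) = 1.

gcd(561, 134) = 1; s = 59, t = -247 (check: 561·59 + 134·(-247) = 1).
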